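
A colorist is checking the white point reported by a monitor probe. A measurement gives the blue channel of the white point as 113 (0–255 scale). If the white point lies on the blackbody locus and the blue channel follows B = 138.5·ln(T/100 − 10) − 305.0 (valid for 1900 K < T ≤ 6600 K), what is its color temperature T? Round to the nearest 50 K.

ln(t − 10) = (113 + 305.0) / 138.5 = 3.0181.
t − 10 = e^3.0181 = 20.451, so t = 30.451.
T = 100·t = 3045 K → 3050 K to the nearest 50 K.

3050 K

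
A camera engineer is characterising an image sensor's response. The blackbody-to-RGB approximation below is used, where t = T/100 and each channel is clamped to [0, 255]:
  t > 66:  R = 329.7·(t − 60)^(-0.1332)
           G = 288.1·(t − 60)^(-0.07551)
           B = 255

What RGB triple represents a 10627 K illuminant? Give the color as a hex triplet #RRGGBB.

t = 10627/100 = 106.27; the t > 66 branch applies.
R = 329.7·(106.27 − 60)^(-0.1332) = 329.7·46.27^(-0.1332) = 329.7·0.60004 = 197.834.
G = 288.1·(106.27 − 60)^(-0.07551) = 288.1·46.27^(-0.07551) = 288.1·0.74861 = 215.673.
B = 255 by definition for t > 66.
Rounded: (198, 216, 255).
In hex: #C6D8FF.

#C6D8FF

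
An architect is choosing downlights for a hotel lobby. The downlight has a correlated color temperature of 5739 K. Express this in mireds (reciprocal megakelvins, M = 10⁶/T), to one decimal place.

M = 10⁶ / 5739 = 174.246 → 174.2 mireds.

174.2 mireds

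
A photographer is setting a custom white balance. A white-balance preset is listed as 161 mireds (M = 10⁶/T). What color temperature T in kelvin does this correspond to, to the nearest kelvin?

T = 10⁶ / 161 = 6211.18 K → 6211 K.

6211 K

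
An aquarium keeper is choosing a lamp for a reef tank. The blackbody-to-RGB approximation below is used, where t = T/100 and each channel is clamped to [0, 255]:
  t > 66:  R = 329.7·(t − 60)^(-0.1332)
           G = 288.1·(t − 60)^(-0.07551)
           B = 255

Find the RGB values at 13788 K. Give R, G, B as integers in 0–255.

t = 13788/100 = 137.88; the t > 66 branch applies.
R = 329.7·(137.88 − 60)^(-0.1332) = 329.7·77.88^(-0.1332) = 329.7·0.55984 = 184.578.
G = 288.1·(137.88 − 60)^(-0.07551) = 288.1·77.88^(-0.07551) = 288.1·0.71974 = 207.358.
B = 255 by definition for t > 66.
Rounded: (185, 207, 255).

R=185, G=207, B=255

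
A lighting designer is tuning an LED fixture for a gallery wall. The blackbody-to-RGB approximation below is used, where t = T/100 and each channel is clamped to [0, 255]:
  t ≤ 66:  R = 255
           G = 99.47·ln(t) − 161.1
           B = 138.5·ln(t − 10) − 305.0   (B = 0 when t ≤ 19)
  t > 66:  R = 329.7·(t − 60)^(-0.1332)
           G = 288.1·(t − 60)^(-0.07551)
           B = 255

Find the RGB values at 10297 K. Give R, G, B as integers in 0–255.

t = 10297/100 = 102.97; the t > 66 branch applies.
R = 329.7·(102.97 − 60)^(-0.1332) = 329.7·42.97^(-0.1332) = 329.7·0.60599 = 199.793.
G = 288.1·(102.97 − 60)^(-0.07551) = 288.1·42.97^(-0.07551) = 288.1·0.75280 = 216.882.
B = 255 by definition for t > 66.
Rounded: (200, 217, 255).

R=200, G=217, B=255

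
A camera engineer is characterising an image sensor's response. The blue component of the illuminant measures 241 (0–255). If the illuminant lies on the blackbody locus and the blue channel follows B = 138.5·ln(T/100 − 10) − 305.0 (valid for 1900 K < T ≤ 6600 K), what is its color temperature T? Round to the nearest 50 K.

6150 K

ln(t − 10) = (241 + 305.0) / 138.5 = 3.9422.
t − 10 = e^3.9422 = 51.534, so t = 61.534.
T = 100·t = 6153 K → 6150 K to the nearest 50 K.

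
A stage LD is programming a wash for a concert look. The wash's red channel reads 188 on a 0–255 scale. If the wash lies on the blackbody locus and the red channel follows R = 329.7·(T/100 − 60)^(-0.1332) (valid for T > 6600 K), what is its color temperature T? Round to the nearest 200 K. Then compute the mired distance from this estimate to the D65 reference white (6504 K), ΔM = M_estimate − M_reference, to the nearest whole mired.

(t − 60)^(-0.1332) = 188/329.7 = 0.57022.
t − 60 = 0.57022^(1/-0.1332) = 0.57022^(-7.508) = 67.848, so t = 127.848.
T = 100·t = 12785 K → 12800 K to the nearest 200 K.
M_estimate = 10⁶/12800 = 78.12; M_reference = 10⁶/6504 = 153.75.
ΔM = 78.12 − 153.75 = -75.63 → -76 mireds.

-76 mireds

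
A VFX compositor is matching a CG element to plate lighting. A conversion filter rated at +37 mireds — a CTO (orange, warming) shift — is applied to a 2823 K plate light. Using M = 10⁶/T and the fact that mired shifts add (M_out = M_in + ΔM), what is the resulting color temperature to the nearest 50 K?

2550 K

M_in = 10⁶/2823 = 354.23 mireds.
M_out = 354.23 + (+37) = 391.23 mireds.
T_out = 10⁶/391.23 = 2556.0 K → 2550 K.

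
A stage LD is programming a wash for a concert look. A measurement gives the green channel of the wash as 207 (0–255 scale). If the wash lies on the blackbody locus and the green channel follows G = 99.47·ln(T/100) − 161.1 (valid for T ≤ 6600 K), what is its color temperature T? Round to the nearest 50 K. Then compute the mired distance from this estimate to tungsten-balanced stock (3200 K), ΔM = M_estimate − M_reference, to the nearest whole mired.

ln t = (207 + 161.1) / 99.47 = 3.7006.
t = e^3.7006 = 40.472.
T = 100·t = 4047 K → 4050 K to the nearest 50 K.
M_estimate = 10⁶/4050 = 246.91; M_reference = 10⁶/3200 = 312.50.
ΔM = 246.91 − 312.50 = -65.59 → -66 mireds.

-66 mireds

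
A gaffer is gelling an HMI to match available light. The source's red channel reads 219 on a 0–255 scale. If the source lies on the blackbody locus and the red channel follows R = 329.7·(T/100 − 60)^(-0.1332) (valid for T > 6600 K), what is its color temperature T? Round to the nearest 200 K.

8200 K

(t − 60)^(-0.1332) = 219/329.7 = 0.66424.
t − 60 = 0.66424^(1/-0.1332) = 0.66424^(-7.508) = 21.572, so t = 81.572.
T = 100·t = 8157 K → 8200 K to the nearest 200 K.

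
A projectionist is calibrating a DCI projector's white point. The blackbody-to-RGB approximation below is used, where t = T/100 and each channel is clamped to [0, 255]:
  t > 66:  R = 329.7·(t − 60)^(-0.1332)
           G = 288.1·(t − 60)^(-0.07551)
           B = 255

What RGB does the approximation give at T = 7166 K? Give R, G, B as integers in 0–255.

R=238, G=239, B=255

t = 7166/100 = 71.66; the t > 66 branch applies.
R = 329.7·(71.66 − 60)^(-0.1332) = 329.7·11.66^(-0.1332) = 329.7·0.72097 = 237.703.
G = 288.1·(71.66 − 60)^(-0.07551) = 288.1·11.66^(-0.07551) = 288.1·0.83072 = 239.330.
B = 255 by definition for t > 66.
Rounded: (238, 239, 255).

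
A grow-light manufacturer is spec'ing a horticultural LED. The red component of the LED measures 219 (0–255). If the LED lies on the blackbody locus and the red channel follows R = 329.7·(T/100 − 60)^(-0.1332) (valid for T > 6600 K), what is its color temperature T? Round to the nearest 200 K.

(t − 60)^(-0.1332) = 219/329.7 = 0.66424.
t − 60 = 0.66424^(1/-0.1332) = 0.66424^(-7.508) = 21.572, so t = 81.572.
T = 100·t = 8157 K → 8200 K to the nearest 200 K.

8200 K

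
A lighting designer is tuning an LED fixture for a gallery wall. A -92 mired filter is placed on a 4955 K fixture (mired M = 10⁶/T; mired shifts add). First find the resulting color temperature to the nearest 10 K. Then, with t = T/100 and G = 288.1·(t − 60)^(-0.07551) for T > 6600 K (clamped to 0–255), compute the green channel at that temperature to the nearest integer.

222

M_in = 10⁶/4955 = 201.82; M_out = 201.82 + (-92) = 109.82.
T_out = 10⁶/109.82 = 9106.1 K → 9110 K; t = 91.1.
G = 288.1·(91.1 − 60)^(-0.07551) = 288.1·31.1^(-0.07551) = 288.1·0.77140 = 222.241.
Rounded: 222.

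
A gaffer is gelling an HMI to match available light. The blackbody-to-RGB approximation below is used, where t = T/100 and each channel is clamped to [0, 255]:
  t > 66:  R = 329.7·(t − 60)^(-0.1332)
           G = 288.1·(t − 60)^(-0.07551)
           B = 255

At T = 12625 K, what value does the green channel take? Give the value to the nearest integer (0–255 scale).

210

t = 12625/100 = 126.25; the t > 66 branch applies.
G = 288.1·(126.25 − 60)^(-0.07551) = 288.1·66.25^(-0.07551) = 288.1·0.72859 = 209.906.
Rounded: 210.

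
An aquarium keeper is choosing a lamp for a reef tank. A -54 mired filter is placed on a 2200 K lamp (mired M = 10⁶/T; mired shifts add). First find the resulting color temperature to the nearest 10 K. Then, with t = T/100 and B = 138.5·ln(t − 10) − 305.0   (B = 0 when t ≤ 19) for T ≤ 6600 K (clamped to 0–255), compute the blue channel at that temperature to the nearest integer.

70

M_in = 10⁶/2200 = 454.55; M_out = 454.55 + (-54) = 400.55.
T_out = 10⁶/400.55 = 2496.6 K → 2500 K; t = 25.
B = 138.5·ln(25 − 10) − 305.0 = 138.5·ln 15 − 305.0 = 138.5·2.7081 − 305.0 = 70.065.
Rounded: 70.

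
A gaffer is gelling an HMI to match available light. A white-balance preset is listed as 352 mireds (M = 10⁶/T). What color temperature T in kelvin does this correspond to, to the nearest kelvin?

T = 10⁶ / 352 = 2840.91 K → 2841 K.

2841 K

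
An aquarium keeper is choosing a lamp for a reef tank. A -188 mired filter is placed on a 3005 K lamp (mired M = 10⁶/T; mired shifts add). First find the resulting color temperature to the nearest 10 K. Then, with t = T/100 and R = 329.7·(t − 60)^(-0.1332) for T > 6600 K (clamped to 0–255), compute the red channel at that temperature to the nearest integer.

M_in = 10⁶/3005 = 332.78; M_out = 332.78 + (-188) = 144.78.
T_out = 10⁶/144.78 = 6907.1 K → 6910 K; t = 69.1.
R = 329.7·(69.1 − 60)^(-0.1332) = 329.7·9.1^(-0.1332) = 329.7·0.74517 = 245.683.
Rounded: 246.

246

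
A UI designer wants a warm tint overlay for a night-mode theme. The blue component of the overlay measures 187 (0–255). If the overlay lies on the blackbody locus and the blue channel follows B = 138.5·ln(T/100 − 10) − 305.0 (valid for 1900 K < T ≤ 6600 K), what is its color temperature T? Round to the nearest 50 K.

ln(t − 10) = (187 + 305.0) / 138.5 = 3.5523.
t − 10 = e^3.5523 = 34.895, so t = 44.895.
T = 100·t = 4490 K → 4500 K to the nearest 50 K.

4500 K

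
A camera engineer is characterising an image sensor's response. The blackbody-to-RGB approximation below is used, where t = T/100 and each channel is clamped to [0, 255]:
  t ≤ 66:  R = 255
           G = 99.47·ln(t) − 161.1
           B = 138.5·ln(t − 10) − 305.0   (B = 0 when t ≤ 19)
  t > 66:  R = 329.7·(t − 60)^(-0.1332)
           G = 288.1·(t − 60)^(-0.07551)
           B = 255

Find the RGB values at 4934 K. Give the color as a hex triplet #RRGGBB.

t = 4934/100 = 49.34; the t ≤ 66 branch applies.
R = 255 by definition for t ≤ 66.
G = 99.47·ln 49.34 − 161.1 = 99.47·3.8987 − 161.1 = 226.707.
B = 138.5·ln(49.34 − 10) − 305.0 = 138.5·ln 39.34 − 305.0 = 138.5·3.6722 − 305.0 = 203.605.
Rounded: (255, 227, 204).
In hex: #FFE3CC.

#FFE3CC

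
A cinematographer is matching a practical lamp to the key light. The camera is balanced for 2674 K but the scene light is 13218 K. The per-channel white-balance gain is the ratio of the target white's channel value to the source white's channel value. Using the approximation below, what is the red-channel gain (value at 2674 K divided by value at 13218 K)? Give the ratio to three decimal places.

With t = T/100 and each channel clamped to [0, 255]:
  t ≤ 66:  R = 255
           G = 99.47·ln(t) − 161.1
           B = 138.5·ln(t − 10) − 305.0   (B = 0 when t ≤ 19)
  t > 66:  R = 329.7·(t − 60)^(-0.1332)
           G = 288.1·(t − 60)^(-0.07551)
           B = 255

At 13218 K (t = 132.18):
  R = 329.7·(132.18 − 60)^(-0.1332) = 329.7·72.18^(-0.1332) = 329.7·0.56553 = 186.457.
At 2674 K (t = 26.74):
  R = 255 by definition for t ≤ 66.
Gain = 255.000 / 186.457 = 1.3676 → 1.368.

1.368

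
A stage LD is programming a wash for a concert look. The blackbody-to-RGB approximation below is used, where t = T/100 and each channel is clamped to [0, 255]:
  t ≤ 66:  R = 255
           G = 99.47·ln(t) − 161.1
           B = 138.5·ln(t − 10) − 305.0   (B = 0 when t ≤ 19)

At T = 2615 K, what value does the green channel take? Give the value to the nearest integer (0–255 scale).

164

t = 2615/100 = 26.15; the t ≤ 66 branch applies.
G = 99.47·ln 26.15 − 161.1 = 99.47·3.2638 − 161.1 = 163.555.
Rounded: 164.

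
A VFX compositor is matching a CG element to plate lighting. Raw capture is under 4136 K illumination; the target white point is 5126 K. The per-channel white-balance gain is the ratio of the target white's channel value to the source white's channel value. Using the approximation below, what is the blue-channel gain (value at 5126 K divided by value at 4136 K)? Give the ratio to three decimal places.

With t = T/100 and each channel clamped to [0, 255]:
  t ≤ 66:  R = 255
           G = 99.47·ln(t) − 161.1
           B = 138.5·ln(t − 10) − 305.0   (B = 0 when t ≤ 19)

1.221

At 4136 K (t = 41.36):
  B = 138.5·ln(41.36 − 10) − 305.0 = 138.5·ln 31.36 − 305.0 = 138.5·3.4455 − 305.0 = 172.206.
At 5126 K (t = 51.26):
  B = 138.5·ln(51.26 − 10) − 305.0 = 138.5·ln 41.26 − 305.0 = 138.5·3.7199 − 305.0 = 210.205.
Gain = 210.205 / 172.206 = 1.2207 → 1.221.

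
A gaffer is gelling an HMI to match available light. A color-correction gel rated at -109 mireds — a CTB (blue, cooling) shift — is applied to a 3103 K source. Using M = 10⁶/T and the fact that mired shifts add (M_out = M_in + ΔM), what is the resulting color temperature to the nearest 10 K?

M_in = 10⁶/3103 = 322.27 mireds.
M_out = 322.27 + (-109) = 213.27 mireds.
T_out = 10⁶/213.27 = 4688.9 K → 4690 K.

4690 K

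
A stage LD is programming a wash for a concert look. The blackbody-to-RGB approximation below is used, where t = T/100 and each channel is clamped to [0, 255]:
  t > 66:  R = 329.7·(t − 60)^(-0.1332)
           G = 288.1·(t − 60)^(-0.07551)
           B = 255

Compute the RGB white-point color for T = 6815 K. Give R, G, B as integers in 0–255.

R=249, G=246, B=255

t = 6815/100 = 68.15; the t > 66 branch applies.
R = 329.7·(68.15 − 60)^(-0.1332) = 329.7·8.15^(-0.1332) = 329.7·0.75620 = 249.317.
G = 288.1·(68.15 − 60)^(-0.07551) = 288.1·8.15^(-0.07551) = 288.1·0.85349 = 245.890.
B = 255 by definition for t > 66.
Rounded: (249, 246, 255).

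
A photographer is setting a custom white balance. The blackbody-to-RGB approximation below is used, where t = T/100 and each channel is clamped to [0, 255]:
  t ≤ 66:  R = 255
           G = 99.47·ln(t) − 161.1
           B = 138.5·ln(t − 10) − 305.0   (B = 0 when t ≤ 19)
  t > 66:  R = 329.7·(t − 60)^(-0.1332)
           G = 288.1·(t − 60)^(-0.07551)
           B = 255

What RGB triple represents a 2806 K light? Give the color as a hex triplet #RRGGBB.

#FFAB60

t = 2806/100 = 28.06; the t ≤ 66 branch applies.
R = 255 by definition for t ≤ 66.
G = 99.47·ln 28.06 − 161.1 = 99.47·3.3343 − 161.1 = 170.567.
B = 138.5·ln(28.06 − 10) − 305.0 = 138.5·ln 18.06 − 305.0 = 138.5·2.8937 − 305.0 = 95.777.
Rounded: (255, 171, 96).
In hex: #FFAB60.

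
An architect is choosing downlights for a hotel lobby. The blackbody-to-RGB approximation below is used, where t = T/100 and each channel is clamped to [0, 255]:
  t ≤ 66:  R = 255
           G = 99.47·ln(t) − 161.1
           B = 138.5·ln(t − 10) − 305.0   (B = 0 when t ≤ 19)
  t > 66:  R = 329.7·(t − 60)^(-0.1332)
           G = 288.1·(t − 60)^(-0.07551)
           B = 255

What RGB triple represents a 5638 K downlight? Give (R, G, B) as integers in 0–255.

(255, 240, 226)

t = 5638/100 = 56.38; the t ≤ 66 branch applies.
R = 255 by definition for t ≤ 66.
G = 99.47·ln 56.38 − 161.1 = 99.47·4.0321 − 161.1 = 239.974.
B = 138.5·ln(56.38 − 10) − 305.0 = 138.5·ln 46.38 − 305.0 = 138.5·3.8369 − 305.0 = 226.406.
Rounded: (255, 240, 226).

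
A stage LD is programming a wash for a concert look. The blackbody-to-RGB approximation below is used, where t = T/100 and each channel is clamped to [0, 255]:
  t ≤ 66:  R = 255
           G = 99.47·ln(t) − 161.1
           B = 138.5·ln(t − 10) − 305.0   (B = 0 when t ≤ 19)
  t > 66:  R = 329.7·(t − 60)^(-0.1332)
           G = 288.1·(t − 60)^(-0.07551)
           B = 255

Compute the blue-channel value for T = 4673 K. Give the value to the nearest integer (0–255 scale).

194

t = 4673/100 = 46.73; the t ≤ 66 branch applies.
B = 138.5·ln(46.73 − 10) − 305.0 = 138.5·ln 36.73 − 305.0 = 138.5·3.6036 − 305.0 = 194.098.
Rounded: 194.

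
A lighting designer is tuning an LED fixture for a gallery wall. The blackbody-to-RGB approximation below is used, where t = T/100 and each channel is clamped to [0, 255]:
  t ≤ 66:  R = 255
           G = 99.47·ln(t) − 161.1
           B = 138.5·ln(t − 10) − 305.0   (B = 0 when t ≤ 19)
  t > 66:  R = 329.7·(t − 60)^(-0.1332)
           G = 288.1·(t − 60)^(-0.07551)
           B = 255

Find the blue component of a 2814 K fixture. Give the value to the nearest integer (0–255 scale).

96

t = 2814/100 = 28.14; the t ≤ 66 branch applies.
B = 138.5·ln(28.14 − 10) − 305.0 = 138.5·ln 18.14 − 305.0 = 138.5·2.8981 − 305.0 = 96.390.
Rounded: 96.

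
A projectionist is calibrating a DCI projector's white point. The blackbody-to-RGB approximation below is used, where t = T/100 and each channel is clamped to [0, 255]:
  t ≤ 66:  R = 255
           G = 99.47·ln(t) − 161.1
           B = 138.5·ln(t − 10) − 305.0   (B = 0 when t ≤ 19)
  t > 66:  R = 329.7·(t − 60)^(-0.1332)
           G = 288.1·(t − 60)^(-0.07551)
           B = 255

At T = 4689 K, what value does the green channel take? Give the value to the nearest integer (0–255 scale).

222

t = 4689/100 = 46.89; the t ≤ 66 branch applies.
G = 99.47·ln 46.89 − 161.1 = 99.47·3.8478 − 161.1 = 221.641.
Rounded: 222.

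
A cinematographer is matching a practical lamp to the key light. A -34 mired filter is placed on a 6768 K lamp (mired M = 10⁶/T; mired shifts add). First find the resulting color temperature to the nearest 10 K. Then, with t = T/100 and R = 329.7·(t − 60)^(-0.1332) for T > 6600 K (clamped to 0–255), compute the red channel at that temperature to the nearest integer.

M_in = 10⁶/6768 = 147.75; M_out = 147.75 + (-34) = 113.75.
T_out = 10⁶/113.75 = 8790.9 K → 8790 K; t = 87.9.
R = 329.7·(87.9 − 60)^(-0.1332) = 329.7·27.9^(-0.1332) = 329.7·0.64187 = 211.624.
Rounded: 212.

212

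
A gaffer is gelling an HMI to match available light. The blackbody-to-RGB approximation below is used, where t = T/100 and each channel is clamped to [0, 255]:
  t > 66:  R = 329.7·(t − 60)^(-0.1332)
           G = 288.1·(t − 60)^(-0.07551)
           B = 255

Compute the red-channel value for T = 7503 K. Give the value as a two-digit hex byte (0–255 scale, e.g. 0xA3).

0xE6

t = 7503/100 = 75.03; the t > 66 branch applies.
R = 329.7·(75.03 − 60)^(-0.1332) = 329.7·15.03^(-0.1332) = 329.7·0.69699 = 229.799.
Rounded: 230; in hex, 0xE6.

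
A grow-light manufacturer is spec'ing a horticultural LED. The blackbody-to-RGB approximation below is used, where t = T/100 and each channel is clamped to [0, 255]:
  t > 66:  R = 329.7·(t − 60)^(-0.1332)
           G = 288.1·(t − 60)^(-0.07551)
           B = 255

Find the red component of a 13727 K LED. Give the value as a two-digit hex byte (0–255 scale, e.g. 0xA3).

0xB9

t = 13727/100 = 137.27; the t > 66 branch applies.
R = 329.7·(137.27 − 60)^(-0.1332) = 329.7·77.27^(-0.1332) = 329.7·0.56042 = 184.772.
Rounded: 185; in hex, 0xB9.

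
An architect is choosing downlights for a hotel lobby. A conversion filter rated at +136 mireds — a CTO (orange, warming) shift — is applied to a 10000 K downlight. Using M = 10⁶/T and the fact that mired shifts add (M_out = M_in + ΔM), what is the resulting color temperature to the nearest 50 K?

M_in = 10⁶/10000 = 100.00 mireds.
M_out = 100.00 + (+136) = 236.00 mireds.
T_out = 10⁶/236.00 = 4237.3 K → 4250 K.

4250 K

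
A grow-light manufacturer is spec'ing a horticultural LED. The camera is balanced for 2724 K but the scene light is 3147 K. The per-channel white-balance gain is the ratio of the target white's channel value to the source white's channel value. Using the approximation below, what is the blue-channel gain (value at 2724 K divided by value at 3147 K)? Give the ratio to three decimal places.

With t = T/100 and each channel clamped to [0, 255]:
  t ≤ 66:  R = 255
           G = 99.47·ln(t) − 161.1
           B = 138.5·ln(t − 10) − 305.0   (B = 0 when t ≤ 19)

At 3147 K (t = 31.47):
  B = 138.5·ln(31.47 − 10) − 305.0 = 138.5·ln 21.47 − 305.0 = 138.5·3.0667 − 305.0 = 119.732.
At 2724 K (t = 27.24):
  B = 138.5·ln(27.24 − 10) − 305.0 = 138.5·ln 17.24 − 305.0 = 138.5·2.8472 − 305.0 = 89.342.
Gain = 89.342 / 119.732 = 0.7462 → 0.746.

0.746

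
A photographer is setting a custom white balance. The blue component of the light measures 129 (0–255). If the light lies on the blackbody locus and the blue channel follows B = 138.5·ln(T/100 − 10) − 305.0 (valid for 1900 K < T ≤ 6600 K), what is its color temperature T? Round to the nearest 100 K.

3300 K

ln(t − 10) = (129 + 305.0) / 138.5 = 3.1336.
t − 10 = e^3.1336 = 22.956, so t = 32.956.
T = 100·t = 3296 K → 3300 K to the nearest 100 K.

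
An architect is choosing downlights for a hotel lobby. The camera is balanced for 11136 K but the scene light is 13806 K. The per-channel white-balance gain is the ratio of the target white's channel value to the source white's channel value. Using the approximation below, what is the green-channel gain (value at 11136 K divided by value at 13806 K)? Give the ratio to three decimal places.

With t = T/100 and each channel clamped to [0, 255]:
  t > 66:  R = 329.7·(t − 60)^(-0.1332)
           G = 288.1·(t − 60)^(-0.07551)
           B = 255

1.032

At 13806 K (t = 138.06):
  G = 288.1·(138.06 − 60)^(-0.07551) = 288.1·78.06^(-0.07551) = 288.1·0.71962 = 207.322.
At 11136 K (t = 111.36):
  G = 288.1·(111.36 − 60)^(-0.07551) = 288.1·51.36^(-0.07551) = 288.1·0.74273 = 213.980.
Gain = 213.980 / 207.322 = 1.0321 → 1.032.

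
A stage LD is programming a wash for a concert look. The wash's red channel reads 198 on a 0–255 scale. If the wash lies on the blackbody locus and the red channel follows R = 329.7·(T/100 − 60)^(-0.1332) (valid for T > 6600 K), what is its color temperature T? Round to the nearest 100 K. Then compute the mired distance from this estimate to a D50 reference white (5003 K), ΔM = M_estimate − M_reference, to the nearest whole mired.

-106 mireds

(t − 60)^(-0.1332) = 198/329.7 = 0.60055.
t − 60 = 0.60055^(1/-0.1332) = 0.60055^(-7.508) = 45.980, so t = 105.980.
T = 100·t = 10598 K → 10600 K to the nearest 100 K.
M_estimate = 10⁶/10600 = 94.34; M_reference = 10⁶/5003 = 199.88.
ΔM = 94.34 − 199.88 = -105.54 → -106 mireds.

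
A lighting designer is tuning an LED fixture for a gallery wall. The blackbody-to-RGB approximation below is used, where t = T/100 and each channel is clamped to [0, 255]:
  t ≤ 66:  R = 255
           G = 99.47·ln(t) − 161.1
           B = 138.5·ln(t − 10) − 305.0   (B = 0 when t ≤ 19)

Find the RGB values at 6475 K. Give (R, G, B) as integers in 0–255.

(255, 254, 249)

t = 6475/100 = 64.75; the t ≤ 66 branch applies.
R = 255 by definition for t ≤ 66.
G = 99.47·ln 64.75 − 161.1 = 99.47·4.1705 − 161.1 = 253.743.
B = 138.5·ln(64.75 − 10) − 305.0 = 138.5·ln 54.75 − 305.0 = 138.5·4.0028 − 305.0 = 249.385.
Rounded: (255, 254, 249).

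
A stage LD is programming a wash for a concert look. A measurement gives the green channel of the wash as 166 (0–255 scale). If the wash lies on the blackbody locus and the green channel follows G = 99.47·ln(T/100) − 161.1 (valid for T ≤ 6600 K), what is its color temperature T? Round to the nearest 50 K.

ln t = (166 + 161.1) / 99.47 = 3.2884.
t = e^3.2884 = 26.801.
T = 100·t = 2680 K → 2700 K to the nearest 50 K.

2700 K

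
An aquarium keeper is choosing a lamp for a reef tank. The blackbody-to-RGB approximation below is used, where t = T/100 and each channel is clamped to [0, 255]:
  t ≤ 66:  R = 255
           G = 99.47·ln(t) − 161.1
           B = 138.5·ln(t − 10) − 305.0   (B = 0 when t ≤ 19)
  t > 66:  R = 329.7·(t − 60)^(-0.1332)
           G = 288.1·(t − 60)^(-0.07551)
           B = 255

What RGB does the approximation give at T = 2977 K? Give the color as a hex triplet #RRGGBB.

t = 2977/100 = 29.77; the t ≤ 66 branch applies.
R = 255 by definition for t ≤ 66.
G = 99.47·ln 29.77 − 161.1 = 99.47·3.3935 − 161.1 = 176.452.
B = 138.5·ln(29.77 − 10) − 305.0 = 138.5·ln 19.77 − 305.0 = 138.5·2.9842 − 305.0 = 108.307.
Rounded: (255, 176, 108).
In hex: #FFB06C.

#FFB06C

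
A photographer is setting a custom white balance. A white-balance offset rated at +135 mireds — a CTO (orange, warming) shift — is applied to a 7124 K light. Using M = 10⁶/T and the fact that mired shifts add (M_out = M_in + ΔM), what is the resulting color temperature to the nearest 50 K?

M_in = 10⁶/7124 = 140.37 mireds.
M_out = 140.37 + (+135) = 275.37 mireds.
T_out = 10⁶/275.37 = 3631.5 K → 3650 K.

3650 K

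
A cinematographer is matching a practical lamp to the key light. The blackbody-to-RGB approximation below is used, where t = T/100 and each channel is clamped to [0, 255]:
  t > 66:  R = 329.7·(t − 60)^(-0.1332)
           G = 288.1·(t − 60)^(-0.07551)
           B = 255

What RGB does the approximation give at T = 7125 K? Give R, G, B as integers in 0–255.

t = 7125/100 = 71.25; the t > 66 branch applies.
R = 329.7·(71.25 − 60)^(-0.1332) = 329.7·11.25^(-0.1332) = 329.7·0.72441 = 238.839.
G = 288.1·(71.25 − 60)^(-0.07551) = 288.1·11.25^(-0.07551) = 288.1·0.83297 = 239.978.
B = 255 by definition for t > 66.
Rounded: (239, 240, 255).

R=239, G=240, B=255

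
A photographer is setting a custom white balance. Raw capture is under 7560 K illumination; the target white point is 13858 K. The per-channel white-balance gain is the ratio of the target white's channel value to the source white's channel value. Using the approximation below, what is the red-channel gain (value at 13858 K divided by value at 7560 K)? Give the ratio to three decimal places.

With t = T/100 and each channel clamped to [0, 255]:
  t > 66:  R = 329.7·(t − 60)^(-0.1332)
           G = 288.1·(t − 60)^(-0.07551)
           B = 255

0.806

At 7560 K (t = 75.6):
  R = 329.7·(75.6 − 60)^(-0.1332) = 329.7·15.6^(-0.1332) = 329.7·0.69355 = 228.662.
At 13858 K (t = 138.58):
  R = 329.7·(138.58 − 60)^(-0.1332) = 329.7·78.58^(-0.1332) = 329.7·0.55917 = 184.359.
Gain = 184.359 / 228.662 = 0.8062 → 0.806.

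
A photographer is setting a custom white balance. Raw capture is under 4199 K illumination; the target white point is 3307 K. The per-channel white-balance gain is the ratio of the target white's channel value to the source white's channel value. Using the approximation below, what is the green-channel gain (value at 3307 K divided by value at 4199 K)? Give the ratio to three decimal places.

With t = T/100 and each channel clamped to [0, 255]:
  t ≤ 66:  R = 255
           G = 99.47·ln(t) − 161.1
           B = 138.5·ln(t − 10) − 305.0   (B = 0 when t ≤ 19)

At 4199 K (t = 41.99):
  G = 99.47·ln 41.99 − 161.1 = 99.47·3.7374 − 161.1 = 210.662.
At 3307 K (t = 33.07):
  G = 99.47·ln 33.07 − 161.1 = 99.47·3.4986 − 161.1 = 186.908.
Gain = 186.908 / 210.662 = 0.8872 → 0.887.

0.887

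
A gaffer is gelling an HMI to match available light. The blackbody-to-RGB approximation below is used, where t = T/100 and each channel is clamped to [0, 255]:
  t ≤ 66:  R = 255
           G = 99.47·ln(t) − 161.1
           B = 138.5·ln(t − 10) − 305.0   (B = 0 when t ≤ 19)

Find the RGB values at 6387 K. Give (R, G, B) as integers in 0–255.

(255, 252, 247)

t = 6387/100 = 63.87; the t ≤ 66 branch applies.
R = 255 by definition for t ≤ 66.
G = 99.47·ln 63.87 − 161.1 = 99.47·4.1568 − 161.1 = 252.382.
B = 138.5·ln(63.87 − 10) − 305.0 = 138.5·ln 53.87 − 305.0 = 138.5·3.9866 − 305.0 = 247.140.
Rounded: (255, 252, 247).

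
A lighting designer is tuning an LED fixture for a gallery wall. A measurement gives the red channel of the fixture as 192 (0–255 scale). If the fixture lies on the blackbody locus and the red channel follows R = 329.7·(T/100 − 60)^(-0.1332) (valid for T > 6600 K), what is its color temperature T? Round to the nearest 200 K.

(t − 60)^(-0.1332) = 192/329.7 = 0.58235.
t − 60 = 0.58235^(1/-0.1332) = 0.58235^(-7.508) = 57.929, so t = 117.929.
T = 100·t = 11793 K → 11800 K to the nearest 200 K.

11800 K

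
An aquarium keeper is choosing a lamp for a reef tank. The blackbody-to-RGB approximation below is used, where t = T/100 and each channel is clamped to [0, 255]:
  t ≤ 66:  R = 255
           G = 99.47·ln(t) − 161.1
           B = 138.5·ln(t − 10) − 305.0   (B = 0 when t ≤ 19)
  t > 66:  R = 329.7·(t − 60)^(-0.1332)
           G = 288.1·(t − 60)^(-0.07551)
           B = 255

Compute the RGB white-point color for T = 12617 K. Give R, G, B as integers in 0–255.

R=189, G=210, B=255

t = 12617/100 = 126.17; the t > 66 branch applies.
R = 329.7·(126.17 − 60)^(-0.1332) = 329.7·66.17^(-0.1332) = 329.7·0.57212 = 188.628.
G = 288.1·(126.17 − 60)^(-0.07551) = 288.1·66.17^(-0.07551) = 288.1·0.72865 = 209.925.
B = 255 by definition for t > 66.
Rounded: (189, 210, 255).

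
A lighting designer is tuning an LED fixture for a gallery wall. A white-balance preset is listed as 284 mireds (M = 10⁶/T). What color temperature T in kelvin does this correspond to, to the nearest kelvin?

3521 K

T = 10⁶ / 284 = 3521.13 K → 3521 K.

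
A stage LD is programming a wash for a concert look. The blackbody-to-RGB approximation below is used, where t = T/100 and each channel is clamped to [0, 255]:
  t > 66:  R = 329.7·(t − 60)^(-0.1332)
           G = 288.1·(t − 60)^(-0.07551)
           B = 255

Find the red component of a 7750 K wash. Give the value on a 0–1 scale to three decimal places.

0.883

t = 7750/100 = 77.5; the t > 66 branch applies.
R = 329.7·(77.5 − 60)^(-0.1332) = 329.7·17.5^(-0.1332) = 329.7·0.68301 = 225.189.
On a 0–1 scale: 225.189/255 = 0.8831 → 0.883.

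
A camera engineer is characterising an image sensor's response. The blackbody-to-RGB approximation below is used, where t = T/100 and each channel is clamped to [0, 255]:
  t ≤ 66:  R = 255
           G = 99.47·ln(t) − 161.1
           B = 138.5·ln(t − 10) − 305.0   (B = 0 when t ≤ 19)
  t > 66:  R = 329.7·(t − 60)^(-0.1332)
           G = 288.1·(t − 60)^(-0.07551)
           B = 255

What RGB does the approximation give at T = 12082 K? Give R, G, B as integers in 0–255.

R=191, G=211, B=255

t = 12082/100 = 120.82; the t > 66 branch applies.
R = 329.7·(120.82 − 60)^(-0.1332) = 329.7·60.82^(-0.1332) = 329.7·0.57858 = 190.759.
G = 288.1·(120.82 − 60)^(-0.07551) = 288.1·60.82^(-0.07551) = 288.1·0.73331 = 211.266.
B = 255 by definition for t > 66.
Rounded: (191, 211, 255).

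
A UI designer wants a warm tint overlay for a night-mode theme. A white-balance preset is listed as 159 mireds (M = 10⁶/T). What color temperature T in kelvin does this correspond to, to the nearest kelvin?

6289 K

T = 10⁶ / 159 = 6289.31 K → 6289 K.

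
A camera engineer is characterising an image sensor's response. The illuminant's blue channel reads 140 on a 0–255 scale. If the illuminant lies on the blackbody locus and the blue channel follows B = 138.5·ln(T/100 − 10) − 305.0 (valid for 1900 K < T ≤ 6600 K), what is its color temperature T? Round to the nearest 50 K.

3500 K

ln(t − 10) = (140 + 305.0) / 138.5 = 3.2130.
t − 10 = e^3.2130 = 24.853, so t = 34.853.
T = 100·t = 3485 K → 3500 K to the nearest 50 K.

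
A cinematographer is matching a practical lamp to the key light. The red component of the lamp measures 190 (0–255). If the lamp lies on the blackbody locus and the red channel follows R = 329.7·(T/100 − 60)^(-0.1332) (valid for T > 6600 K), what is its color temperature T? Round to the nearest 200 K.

12200 K

(t − 60)^(-0.1332) = 190/329.7 = 0.57628.
t − 60 = 0.57628^(1/-0.1332) = 0.57628^(-7.508) = 62.667, so t = 122.667.
T = 100·t = 12267 K → 12200 K to the nearest 200 K.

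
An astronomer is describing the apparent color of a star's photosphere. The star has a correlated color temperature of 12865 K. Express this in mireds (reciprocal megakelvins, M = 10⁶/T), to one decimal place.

M = 10⁶ / 12865 = 77.730 → 77.7 mireds.

77.7 mireds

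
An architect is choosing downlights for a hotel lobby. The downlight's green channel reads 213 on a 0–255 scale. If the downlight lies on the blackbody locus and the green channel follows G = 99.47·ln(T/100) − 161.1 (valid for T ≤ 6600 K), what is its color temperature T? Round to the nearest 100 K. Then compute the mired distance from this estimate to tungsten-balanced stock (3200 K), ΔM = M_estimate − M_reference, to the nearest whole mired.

-80 mireds

ln t = (213 + 161.1) / 99.47 = 3.7609.
t = e^3.7609 = 42.989.
T = 100·t = 4299 K → 4300 K to the nearest 100 K.
M_estimate = 10⁶/4300 = 232.56; M_reference = 10⁶/3200 = 312.50.
ΔM = 232.56 − 312.50 = -79.94 → -80 mireds.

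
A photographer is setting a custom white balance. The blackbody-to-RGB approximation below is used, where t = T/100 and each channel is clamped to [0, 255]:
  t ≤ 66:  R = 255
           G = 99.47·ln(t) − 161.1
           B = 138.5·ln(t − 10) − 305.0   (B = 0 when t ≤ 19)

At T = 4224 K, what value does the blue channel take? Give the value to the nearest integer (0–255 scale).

t = 4224/100 = 42.24; the t ≤ 66 branch applies.
B = 138.5·ln(42.24 − 10) − 305.0 = 138.5·ln 32.24 − 305.0 = 138.5·3.4732 − 305.0 = 176.039.
Rounded: 176.

176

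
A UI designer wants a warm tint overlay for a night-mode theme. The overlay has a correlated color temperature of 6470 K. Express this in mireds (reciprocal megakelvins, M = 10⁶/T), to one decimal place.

M = 10⁶ / 6470 = 154.560 → 154.6 mireds.

154.6 mireds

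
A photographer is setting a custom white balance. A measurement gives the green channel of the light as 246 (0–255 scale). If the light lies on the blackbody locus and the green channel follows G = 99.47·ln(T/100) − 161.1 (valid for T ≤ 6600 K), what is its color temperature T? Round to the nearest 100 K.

ln t = (246 + 161.1) / 99.47 = 4.0927.
t = e^4.0927 = 59.901.
T = 100·t = 5990 K → 6000 K to the nearest 100 K.

6000 K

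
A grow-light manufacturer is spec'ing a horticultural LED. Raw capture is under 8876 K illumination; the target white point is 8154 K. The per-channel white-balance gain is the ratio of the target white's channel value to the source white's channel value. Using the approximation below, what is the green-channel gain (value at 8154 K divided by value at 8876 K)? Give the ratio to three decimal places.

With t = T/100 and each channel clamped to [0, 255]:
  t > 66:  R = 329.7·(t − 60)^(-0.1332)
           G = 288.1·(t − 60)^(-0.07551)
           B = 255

At 8876 K (t = 88.76):
  G = 288.1·(88.76 − 60)^(-0.07551) = 288.1·28.76^(-0.07551) = 288.1·0.77597 = 223.558.
At 8154 K (t = 81.54):
  G = 288.1·(81.54 − 60)^(-0.07551) = 288.1·21.54^(-0.07551) = 288.1·0.79310 = 228.491.
Gain = 228.491 / 223.558 = 1.0221 → 1.022.

1.022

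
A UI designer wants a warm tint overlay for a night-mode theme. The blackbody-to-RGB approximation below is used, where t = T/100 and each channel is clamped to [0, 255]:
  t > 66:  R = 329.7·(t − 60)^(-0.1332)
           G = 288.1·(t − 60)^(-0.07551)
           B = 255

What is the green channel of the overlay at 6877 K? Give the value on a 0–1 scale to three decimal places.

0.959

t = 6877/100 = 68.77; the t > 66 branch applies.
G = 288.1·(68.77 − 60)^(-0.07551) = 288.1·8.77^(-0.07551) = 288.1·0.84878 = 244.533.
On a 0–1 scale: 244.533/255 = 0.9590 → 0.959.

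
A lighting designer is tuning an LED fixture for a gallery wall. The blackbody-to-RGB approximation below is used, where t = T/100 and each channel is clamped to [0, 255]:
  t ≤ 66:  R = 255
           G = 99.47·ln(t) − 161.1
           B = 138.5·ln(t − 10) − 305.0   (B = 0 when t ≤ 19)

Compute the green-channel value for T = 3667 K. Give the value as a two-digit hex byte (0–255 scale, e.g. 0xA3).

t = 3667/100 = 36.67; the t ≤ 66 branch applies.
G = 99.47·ln 36.67 − 161.1 = 99.47·3.6020 − 161.1 = 197.187.
Rounded: 197; in hex, 0xC5.

0xC5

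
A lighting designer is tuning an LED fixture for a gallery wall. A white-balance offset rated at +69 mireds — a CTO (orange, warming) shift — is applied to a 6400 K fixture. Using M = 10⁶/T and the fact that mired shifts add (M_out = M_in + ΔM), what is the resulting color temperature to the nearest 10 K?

4440 K

M_in = 10⁶/6400 = 156.25 mireds.
M_out = 156.25 + (+69) = 225.25 mireds.
T_out = 10⁶/225.25 = 4439.5 K → 4440 K.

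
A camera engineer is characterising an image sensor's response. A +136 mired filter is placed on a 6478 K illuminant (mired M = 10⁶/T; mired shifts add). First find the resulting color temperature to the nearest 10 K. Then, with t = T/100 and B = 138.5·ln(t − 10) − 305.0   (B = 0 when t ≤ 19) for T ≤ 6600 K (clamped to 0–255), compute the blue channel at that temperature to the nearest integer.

M_in = 10⁶/6478 = 154.37; M_out = 154.37 + (+136) = 290.37.
T_out = 10⁶/290.37 = 3443.9 K → 3440 K; t = 34.4.
B = 138.5·ln(34.4 − 10) − 305.0 = 138.5·ln 24.4 − 305.0 = 138.5·3.1946 − 305.0 = 137.450.
Rounded: 137.

137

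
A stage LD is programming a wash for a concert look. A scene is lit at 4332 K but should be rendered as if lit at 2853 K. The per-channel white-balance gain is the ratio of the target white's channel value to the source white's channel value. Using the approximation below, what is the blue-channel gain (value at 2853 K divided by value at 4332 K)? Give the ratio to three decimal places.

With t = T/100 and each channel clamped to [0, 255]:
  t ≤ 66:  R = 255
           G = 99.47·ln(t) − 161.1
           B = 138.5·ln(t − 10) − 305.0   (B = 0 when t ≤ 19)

At 4332 K (t = 43.32):
  B = 138.5·ln(43.32 − 10) − 305.0 = 138.5·ln 33.32 − 305.0 = 138.5·3.5062 − 305.0 = 180.603.
At 2853 K (t = 28.53):
  B = 138.5·ln(28.53 − 10) − 305.0 = 138.5·ln 18.53 − 305.0 = 138.5·2.9194 − 305.0 = 99.336.
Gain = 99.336 / 180.603 = 0.5500 → 0.550.

0.550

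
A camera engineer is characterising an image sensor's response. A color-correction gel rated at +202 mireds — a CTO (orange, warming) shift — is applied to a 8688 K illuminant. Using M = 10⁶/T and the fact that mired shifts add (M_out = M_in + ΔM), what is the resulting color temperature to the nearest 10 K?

3150 K

M_in = 10⁶/8688 = 115.10 mireds.
M_out = 115.10 + (+202) = 317.10 mireds.
T_out = 10⁶/317.10 = 3153.6 K → 3150 K.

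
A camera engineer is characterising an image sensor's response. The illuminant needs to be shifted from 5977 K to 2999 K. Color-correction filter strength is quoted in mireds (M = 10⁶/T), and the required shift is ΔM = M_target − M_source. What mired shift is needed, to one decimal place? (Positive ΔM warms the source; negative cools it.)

+166.1 mireds

M_source = 10⁶/5977 = 167.308; M_target = 10⁶/2999 = 333.444.
ΔM = 333.444 − 167.308 = 166.136 → +166.1 mireds, a warming shift.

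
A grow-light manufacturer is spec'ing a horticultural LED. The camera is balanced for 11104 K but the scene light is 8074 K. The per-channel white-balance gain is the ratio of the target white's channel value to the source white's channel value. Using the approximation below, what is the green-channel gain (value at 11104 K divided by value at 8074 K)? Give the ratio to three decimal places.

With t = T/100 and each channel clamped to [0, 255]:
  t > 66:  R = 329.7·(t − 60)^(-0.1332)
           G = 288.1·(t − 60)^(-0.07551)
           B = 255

0.934

At 8074 K (t = 80.74):
  G = 288.1·(80.74 − 60)^(-0.07551) = 288.1·20.74^(-0.07551) = 288.1·0.79537 = 229.145.
At 11104 K (t = 111.04):
  G = 288.1·(111.04 − 60)^(-0.07551) = 288.1·51.04^(-0.07551) = 288.1·0.74308 = 214.081.
Gain = 214.081 / 229.145 = 0.9343 → 0.934.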